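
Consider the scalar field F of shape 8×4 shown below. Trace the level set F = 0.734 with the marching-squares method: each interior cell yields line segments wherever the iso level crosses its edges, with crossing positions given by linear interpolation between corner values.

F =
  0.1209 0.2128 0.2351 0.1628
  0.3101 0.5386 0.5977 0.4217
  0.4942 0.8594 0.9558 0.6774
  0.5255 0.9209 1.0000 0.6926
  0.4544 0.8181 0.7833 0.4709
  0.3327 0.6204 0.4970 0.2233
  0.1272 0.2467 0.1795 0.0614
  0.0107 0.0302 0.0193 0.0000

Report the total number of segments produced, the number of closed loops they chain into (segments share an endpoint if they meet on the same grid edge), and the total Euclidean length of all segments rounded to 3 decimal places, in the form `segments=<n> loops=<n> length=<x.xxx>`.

cell (1,0): code 0100 → (1.609,1.000)–(2.000,0.657)
cell (1,1): code 1100 → (1.381,2.000)–(1.609,1.000)
cell (1,2): code 1000 → (2.000,2.797)–(1.381,2.000)
cell (2,0): code 0110 → (2.000,0.657)–(3.000,0.527)
cell (2,2): code 1001 → (3.000,2.865)–(2.000,2.797)
cell (3,0): code 0110 → (3.000,0.527)–(4.000,0.769)
cell (3,2): code 1001 → (4.000,2.158)–(3.000,2.865)
cell (4,0): code 0010 → (4.000,0.769)–(4.425,1.000)
cell (4,1): code 0011 → (4.425,1.000)–(4.172,2.000)
cell (4,2): code 0001 → (4.172,2.000)–(4.000,2.158)
total: 10 segments, chained into 1 closed loop(s), length Σ = 8.568899

segments=10 loops=1 length=8.569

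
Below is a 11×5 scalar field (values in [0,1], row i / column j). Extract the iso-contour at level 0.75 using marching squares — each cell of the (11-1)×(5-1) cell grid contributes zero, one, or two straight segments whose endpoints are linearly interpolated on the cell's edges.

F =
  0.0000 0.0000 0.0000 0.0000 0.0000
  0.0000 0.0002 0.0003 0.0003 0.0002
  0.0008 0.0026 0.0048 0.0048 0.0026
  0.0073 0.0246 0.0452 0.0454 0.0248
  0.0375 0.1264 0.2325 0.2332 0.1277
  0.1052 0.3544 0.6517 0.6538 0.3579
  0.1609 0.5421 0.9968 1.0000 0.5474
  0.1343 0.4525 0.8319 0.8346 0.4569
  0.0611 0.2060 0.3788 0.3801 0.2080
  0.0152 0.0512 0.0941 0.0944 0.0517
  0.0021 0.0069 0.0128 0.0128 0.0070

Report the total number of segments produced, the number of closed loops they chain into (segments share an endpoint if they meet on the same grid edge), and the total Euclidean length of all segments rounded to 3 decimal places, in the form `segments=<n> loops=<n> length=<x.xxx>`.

segments=8 loops=1 length=6.484

cell (5,1): code 0100 → (5.285,2.000)–(6.000,1.457)
cell (5,2): code 1100 → (5.278,3.000)–(5.285,2.000)
cell (5,3): code 1000 → (6.000,3.552)–(5.278,3.000)
cell (6,1): code 0110 → (6.000,1.457)–(7.000,1.784)
cell (6,3): code 1001 → (7.000,3.224)–(6.000,3.552)
cell (7,1): code 0010 → (7.000,1.784)–(7.181,2.000)
cell (7,2): code 0011 → (7.181,2.000)–(7.186,3.000)
cell (7,3): code 0001 → (7.186,3.000)–(7.000,3.224)
total: 8 segments, chained into 1 closed loop(s), length Σ = 6.484403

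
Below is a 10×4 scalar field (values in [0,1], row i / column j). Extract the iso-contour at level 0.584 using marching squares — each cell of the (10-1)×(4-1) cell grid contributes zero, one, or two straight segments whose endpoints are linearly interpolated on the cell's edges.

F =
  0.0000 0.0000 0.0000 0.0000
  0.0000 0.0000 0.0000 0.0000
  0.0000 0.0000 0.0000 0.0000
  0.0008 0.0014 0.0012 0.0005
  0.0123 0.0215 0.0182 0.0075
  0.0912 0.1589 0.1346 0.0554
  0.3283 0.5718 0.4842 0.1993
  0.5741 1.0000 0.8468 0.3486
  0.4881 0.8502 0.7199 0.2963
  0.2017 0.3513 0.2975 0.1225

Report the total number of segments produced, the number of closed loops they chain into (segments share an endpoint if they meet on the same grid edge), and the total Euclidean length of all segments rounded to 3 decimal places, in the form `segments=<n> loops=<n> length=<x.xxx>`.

cell (6,0): code 0100 → (6.028,1.000)–(7.000,0.023)
cell (6,1): code 1100 → (6.275,2.000)–(6.028,1.000)
cell (6,2): code 1000 → (7.000,2.527)–(6.275,2.000)
cell (7,0): code 0110 → (7.000,0.023)–(8.000,0.265)
cell (7,2): code 1001 → (8.000,2.321)–(7.000,2.527)
cell (8,0): code 0010 → (8.000,0.265)–(8.534,1.000)
cell (8,1): code 0011 → (8.534,1.000)–(8.322,2.000)
cell (8,2): code 0001 → (8.322,2.000)–(8.000,2.321)
total: 8 segments, chained into 1 closed loop(s), length Σ = 7.738864

segments=8 loops=1 length=7.739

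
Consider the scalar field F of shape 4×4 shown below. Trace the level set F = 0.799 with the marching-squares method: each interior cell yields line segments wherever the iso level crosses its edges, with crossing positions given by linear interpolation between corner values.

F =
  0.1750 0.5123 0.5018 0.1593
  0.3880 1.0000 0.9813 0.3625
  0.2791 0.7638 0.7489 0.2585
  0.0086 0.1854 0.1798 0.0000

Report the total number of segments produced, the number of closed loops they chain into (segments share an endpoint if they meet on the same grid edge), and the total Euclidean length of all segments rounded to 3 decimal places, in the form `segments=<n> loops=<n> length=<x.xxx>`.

segments=6 loops=1 length=4.761

cell (0,0): code 0100 → (0.588,1.000)–(1.000,0.672)
cell (0,1): code 1100 → (0.620,2.000)–(0.588,1.000)
cell (0,2): code 1000 → (1.000,2.295)–(0.620,2.000)
cell (1,0): code 0010 → (1.000,0.672)–(1.851,1.000)
cell (1,1): code 0011 → (1.851,1.000)–(1.784,2.000)
cell (1,2): code 0001 → (1.784,2.000)–(1.000,2.295)
total: 6 segments, chained into 1 closed loop(s), length Σ = 4.760764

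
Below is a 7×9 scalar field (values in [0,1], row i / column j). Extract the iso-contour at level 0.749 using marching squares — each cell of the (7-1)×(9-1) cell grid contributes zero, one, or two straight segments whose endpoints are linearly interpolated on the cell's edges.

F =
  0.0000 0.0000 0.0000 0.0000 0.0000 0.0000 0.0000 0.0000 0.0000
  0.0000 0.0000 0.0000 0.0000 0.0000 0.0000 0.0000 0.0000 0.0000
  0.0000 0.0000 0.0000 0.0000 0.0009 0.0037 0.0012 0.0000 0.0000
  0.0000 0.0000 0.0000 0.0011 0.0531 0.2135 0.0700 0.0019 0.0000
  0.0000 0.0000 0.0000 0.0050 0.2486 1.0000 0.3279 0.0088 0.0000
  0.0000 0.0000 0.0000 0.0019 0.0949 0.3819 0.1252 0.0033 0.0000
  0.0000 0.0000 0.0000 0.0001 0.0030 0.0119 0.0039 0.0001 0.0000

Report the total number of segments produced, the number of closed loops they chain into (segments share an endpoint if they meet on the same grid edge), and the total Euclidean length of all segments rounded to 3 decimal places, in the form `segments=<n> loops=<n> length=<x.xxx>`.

segments=4 loops=1 length=2.031

cell (3,4): code 0100 → (3.681,5.000)–(4.000,4.666)
cell (3,5): code 1000 → (4.000,5.373)–(3.681,5.000)
cell (4,4): code 0010 → (4.000,4.666)–(4.406,5.000)
cell (4,5): code 0001 → (4.406,5.000)–(4.000,5.373)
total: 4 segments, chained into 1 closed loop(s), length Σ = 2.030749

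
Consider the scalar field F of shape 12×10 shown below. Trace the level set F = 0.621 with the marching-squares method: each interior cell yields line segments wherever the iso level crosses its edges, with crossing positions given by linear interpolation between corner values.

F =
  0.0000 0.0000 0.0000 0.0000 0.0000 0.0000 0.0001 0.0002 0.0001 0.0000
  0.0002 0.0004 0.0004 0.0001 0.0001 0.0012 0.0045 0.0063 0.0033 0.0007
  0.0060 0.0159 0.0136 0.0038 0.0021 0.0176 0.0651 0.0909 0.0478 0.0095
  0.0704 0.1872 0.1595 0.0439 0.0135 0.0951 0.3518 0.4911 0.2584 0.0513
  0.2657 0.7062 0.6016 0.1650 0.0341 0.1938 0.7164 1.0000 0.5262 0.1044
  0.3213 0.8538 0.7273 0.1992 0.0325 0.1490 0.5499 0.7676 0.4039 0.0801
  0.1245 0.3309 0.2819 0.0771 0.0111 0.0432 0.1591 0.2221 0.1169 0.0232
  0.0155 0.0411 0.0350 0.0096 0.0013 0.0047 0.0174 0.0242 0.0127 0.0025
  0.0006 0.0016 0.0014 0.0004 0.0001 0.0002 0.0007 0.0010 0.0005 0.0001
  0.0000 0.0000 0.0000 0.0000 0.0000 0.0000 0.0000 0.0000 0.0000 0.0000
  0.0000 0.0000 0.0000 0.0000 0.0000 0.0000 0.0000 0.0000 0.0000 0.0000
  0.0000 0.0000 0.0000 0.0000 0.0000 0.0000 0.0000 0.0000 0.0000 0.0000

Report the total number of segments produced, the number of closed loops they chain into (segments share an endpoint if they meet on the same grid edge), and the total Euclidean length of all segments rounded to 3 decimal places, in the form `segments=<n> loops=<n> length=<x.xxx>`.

cell (3,0): code 0100 → (3.836,1.000)–(4.000,0.807)
cell (3,1): code 1000 → (4.000,1.815)–(3.836,1.000)
cell (3,5): code 0100 → (3.738,6.000)–(4.000,5.817)
cell (3,6): code 1100 → (3.255,7.000)–(3.738,6.000)
cell (3,7): code 1000 → (4.000,7.800)–(3.255,7.000)
cell (4,0): code 0110 → (4.000,0.807)–(5.000,0.563)
cell (4,1): code 1101 → (4.154,2.000)–(4.000,1.815)
cell (4,2): code 1000 → (5.000,2.201)–(4.154,2.000)
cell (4,5): code 0010 → (4.000,5.817)–(4.573,6.000)
cell (4,6): code 0111 → (4.573,6.000)–(5.000,6.327)
cell (4,7): code 1001 → (5.000,7.403)–(4.000,7.800)
cell (5,0): code 0010 → (5.000,0.563)–(5.445,1.000)
cell (5,1): code 0011 → (5.445,1.000)–(5.239,2.000)
cell (5,2): code 0001 → (5.239,2.000)–(5.000,2.201)
cell (5,6): code 0010 → (5.000,6.327)–(5.269,7.000)
cell (5,7): code 0001 → (5.269,7.000)–(5.000,7.403)
total: 16 segments, chained into 2 closed loop(s), length Σ = 11.128619

segments=16 loops=2 length=11.129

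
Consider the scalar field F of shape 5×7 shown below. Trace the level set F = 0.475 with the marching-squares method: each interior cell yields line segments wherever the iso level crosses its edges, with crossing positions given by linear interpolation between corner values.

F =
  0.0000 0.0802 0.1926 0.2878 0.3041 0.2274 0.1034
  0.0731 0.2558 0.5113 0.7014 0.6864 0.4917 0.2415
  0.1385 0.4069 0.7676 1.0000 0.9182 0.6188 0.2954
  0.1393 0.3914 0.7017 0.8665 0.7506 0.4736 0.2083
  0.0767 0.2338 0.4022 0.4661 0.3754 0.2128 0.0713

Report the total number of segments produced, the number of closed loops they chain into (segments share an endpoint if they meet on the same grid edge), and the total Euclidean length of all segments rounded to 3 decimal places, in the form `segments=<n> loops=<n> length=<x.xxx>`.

cell (0,1): code 0100 → (0.886,2.000)–(1.000,1.858)
cell (0,2): code 1100 → (0.453,3.000)–(0.886,2.000)
cell (0,3): code 1100 → (0.447,4.000)–(0.453,3.000)
cell (0,4): code 1100 → (0.937,5.000)–(0.447,4.000)
cell (0,5): code 1000 → (1.000,5.067)–(0.937,5.000)
cell (1,1): code 0110 → (1.000,1.858)–(2.000,1.189)
cell (1,5): code 1001 → (2.000,5.445)–(1.000,5.067)
cell (2,1): code 0110 → (2.000,1.189)–(3.000,1.269)
cell (2,4): code 1011 → (3.000,4.995)–(2.990,5.000)
cell (2,5): code 0001 → (2.990,5.000)–(2.000,5.445)
cell (3,1): code 0010 → (3.000,1.269)–(3.757,2.000)
cell (3,2): code 0011 → (3.757,2.000)–(3.978,3.000)
cell (3,3): code 0011 → (3.978,3.000)–(3.735,4.000)
cell (3,4): code 0001 → (3.735,4.000)–(3.000,4.995)
total: 14 segments, chained into 1 closed loop(s), length Σ = 12.191368

segments=14 loops=1 length=12.191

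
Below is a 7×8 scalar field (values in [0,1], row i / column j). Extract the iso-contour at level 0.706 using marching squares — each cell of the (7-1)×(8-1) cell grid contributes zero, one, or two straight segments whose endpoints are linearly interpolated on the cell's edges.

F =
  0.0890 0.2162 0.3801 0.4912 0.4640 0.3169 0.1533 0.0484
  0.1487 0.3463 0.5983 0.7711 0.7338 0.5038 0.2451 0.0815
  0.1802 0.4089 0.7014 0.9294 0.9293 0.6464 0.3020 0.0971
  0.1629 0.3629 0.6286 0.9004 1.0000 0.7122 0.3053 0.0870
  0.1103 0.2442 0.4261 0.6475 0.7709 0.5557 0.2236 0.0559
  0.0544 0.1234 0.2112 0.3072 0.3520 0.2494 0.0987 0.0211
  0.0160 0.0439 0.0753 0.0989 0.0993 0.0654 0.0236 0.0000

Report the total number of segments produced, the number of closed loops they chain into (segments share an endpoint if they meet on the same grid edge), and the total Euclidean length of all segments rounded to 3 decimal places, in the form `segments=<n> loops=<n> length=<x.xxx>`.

cell (0,2): code 0100 → (0.767,3.000)–(1.000,2.623)
cell (0,3): code 1100 → (0.897,4.000)–(0.767,3.000)
cell (0,4): code 1000 → (1.000,4.121)–(0.897,4.000)
cell (1,2): code 0110 → (1.000,2.623)–(2.000,2.020)
cell (1,4): code 1001 → (2.000,4.789)–(1.000,4.121)
cell (2,2): code 0110 → (2.000,2.020)–(3.000,2.285)
cell (2,4): code 1101 → (2.906,5.000)–(2.000,4.789)
cell (2,5): code 1000 → (3.000,5.015)–(2.906,5.000)
cell (3,2): code 0010 → (3.000,2.285)–(3.769,3.000)
cell (3,3): code 0111 → (3.769,3.000)–(4.000,3.474)
cell (3,4): code 1011 → (4.000,4.302)–(3.040,5.000)
cell (3,5): code 0001 → (3.040,5.000)–(3.000,5.015)
cell (4,3): code 0010 → (4.000,3.474)–(4.155,4.000)
cell (4,4): code 0001 → (4.155,4.000)–(4.000,4.302)
total: 14 segments, chained into 1 closed loop(s), length Σ = 9.735090

segments=14 loops=1 length=9.735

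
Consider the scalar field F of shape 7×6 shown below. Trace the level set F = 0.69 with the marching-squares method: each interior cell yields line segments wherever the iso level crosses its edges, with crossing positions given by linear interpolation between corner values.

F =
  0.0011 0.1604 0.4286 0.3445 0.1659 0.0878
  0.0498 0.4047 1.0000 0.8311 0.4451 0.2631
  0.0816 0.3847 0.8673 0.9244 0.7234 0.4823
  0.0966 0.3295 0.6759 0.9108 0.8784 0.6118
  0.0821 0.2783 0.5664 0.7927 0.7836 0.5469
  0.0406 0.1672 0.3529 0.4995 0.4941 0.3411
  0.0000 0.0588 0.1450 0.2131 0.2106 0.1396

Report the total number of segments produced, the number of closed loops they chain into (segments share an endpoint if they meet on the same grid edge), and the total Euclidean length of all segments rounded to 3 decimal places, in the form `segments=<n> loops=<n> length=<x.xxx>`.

segments=14 loops=1 length=11.015

cell (0,1): code 0100 → (0.457,2.000)–(1.000,1.479)
cell (0,2): code 1100 → (0.710,3.000)–(0.457,2.000)
cell (0,3): code 1000 → (1.000,3.366)–(0.710,3.000)
cell (1,1): code 0110 → (1.000,1.479)–(2.000,1.633)
cell (1,3): code 1101 → (1.880,4.000)–(1.000,3.366)
cell (1,4): code 1000 → (2.000,4.139)–(1.880,4.000)
cell (2,1): code 0010 → (2.000,1.633)–(2.926,2.000)
cell (2,2): code 0111 → (2.926,2.000)–(3.000,2.060)
cell (2,4): code 1001 → (3.000,4.707)–(2.000,4.139)
cell (3,2): code 0110 → (3.000,2.060)–(4.000,2.546)
cell (3,4): code 1001 → (4.000,4.395)–(3.000,4.707)
cell (4,2): code 0010 → (4.000,2.546)–(4.350,3.000)
cell (4,3): code 0011 → (4.350,3.000)–(4.323,4.000)
cell (4,4): code 0001 → (4.323,4.000)–(4.000,4.395)
total: 14 segments, chained into 1 closed loop(s), length Σ = 11.015158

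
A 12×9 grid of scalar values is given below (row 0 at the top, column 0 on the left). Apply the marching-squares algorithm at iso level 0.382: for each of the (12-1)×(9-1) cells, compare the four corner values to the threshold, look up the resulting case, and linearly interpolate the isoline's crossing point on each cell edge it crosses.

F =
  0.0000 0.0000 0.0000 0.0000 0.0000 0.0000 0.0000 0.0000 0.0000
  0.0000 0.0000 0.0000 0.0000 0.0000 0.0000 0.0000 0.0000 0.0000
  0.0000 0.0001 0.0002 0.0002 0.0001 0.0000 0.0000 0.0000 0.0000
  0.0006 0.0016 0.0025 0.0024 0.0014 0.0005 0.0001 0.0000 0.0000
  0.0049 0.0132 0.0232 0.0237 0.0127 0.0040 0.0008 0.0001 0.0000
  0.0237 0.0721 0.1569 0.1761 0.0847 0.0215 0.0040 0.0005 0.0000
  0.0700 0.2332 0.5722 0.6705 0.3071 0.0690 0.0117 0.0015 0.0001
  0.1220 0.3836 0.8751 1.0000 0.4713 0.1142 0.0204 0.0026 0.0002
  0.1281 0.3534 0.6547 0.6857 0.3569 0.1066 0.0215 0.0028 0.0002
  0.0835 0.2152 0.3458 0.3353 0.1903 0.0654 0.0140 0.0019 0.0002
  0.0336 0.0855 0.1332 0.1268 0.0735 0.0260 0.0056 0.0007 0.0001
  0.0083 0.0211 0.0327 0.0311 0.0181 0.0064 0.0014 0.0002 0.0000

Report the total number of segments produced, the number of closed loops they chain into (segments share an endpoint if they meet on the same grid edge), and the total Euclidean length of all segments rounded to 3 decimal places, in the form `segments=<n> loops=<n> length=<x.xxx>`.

cell (5,1): code 0100 → (5.542,2.000)–(6.000,1.439)
cell (5,2): code 1100 → (5.416,3.000)–(5.542,2.000)
cell (5,3): code 1000 → (6.000,3.794)–(5.416,3.000)
cell (6,0): code 0100 → (6.989,1.000)–(7.000,0.994)
cell (6,1): code 1110 → (6.000,1.439)–(6.989,1.000)
cell (6,3): code 1101 → (6.456,4.000)–(6.000,3.794)
cell (6,4): code 1000 → (7.000,4.250)–(6.456,4.000)
cell (7,0): code 0010 → (7.000,0.994)–(7.053,1.000)
cell (7,1): code 0111 → (7.053,1.000)–(8.000,1.095)
cell (7,3): code 1011 → (8.000,3.924)–(7.781,4.000)
cell (7,4): code 0001 → (7.781,4.000)–(7.000,4.250)
cell (8,1): code 0010 → (8.000,1.095)–(8.883,2.000)
cell (8,2): code 0011 → (8.883,2.000)–(8.867,3.000)
cell (8,3): code 0001 → (8.867,3.000)–(8.000,3.924)
total: 14 segments, chained into 1 closed loop(s), length Σ = 10.499319

segments=14 loops=1 length=10.499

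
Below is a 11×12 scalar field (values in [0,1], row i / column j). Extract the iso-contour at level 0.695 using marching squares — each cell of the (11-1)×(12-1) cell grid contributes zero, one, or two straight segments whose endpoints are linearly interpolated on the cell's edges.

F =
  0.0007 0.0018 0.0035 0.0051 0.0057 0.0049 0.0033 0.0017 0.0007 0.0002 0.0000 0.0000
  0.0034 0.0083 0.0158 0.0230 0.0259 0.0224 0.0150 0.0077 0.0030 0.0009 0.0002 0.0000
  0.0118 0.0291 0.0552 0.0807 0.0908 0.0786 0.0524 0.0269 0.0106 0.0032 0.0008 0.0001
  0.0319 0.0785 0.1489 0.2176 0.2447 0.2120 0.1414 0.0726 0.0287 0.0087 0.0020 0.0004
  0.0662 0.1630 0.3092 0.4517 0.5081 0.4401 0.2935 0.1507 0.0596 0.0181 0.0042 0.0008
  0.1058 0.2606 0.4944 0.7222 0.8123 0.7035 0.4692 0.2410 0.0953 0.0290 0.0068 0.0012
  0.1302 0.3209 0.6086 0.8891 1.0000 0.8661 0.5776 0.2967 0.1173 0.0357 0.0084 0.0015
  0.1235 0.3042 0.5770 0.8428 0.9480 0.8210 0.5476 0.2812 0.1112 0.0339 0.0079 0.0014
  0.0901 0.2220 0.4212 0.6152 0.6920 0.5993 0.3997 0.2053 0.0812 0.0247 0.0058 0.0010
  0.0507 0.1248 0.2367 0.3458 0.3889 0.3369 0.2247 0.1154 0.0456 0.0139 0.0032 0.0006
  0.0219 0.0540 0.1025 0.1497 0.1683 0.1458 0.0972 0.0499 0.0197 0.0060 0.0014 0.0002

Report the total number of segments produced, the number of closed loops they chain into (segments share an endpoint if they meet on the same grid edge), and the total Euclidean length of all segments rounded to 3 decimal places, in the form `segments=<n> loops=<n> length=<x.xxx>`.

cell (4,2): code 0100 → (4.899,3.000)–(5.000,2.881)
cell (4,3): code 1100 → (4.614,4.000)–(4.899,3.000)
cell (4,4): code 1100 → (4.968,5.000)–(4.614,4.000)
cell (4,5): code 1000 → (5.000,5.036)–(4.968,5.000)
cell (5,2): code 0110 → (5.000,2.881)–(6.000,2.308)
cell (5,5): code 1001 → (6.000,5.593)–(5.000,5.036)
cell (6,2): code 0110 → (6.000,2.308)–(7.000,2.444)
cell (6,5): code 1001 → (7.000,5.461)–(6.000,5.593)
cell (7,2): code 0010 → (7.000,2.444)–(7.649,3.000)
cell (7,3): code 0011 → (7.649,3.000)–(7.988,4.000)
cell (7,4): code 0011 → (7.988,4.000)–(7.568,5.000)
cell (7,5): code 0001 → (7.568,5.000)–(7.000,5.461)
total: 12 segments, chained into 1 closed loop(s), length Σ = 10.346953

segments=12 loops=1 length=10.347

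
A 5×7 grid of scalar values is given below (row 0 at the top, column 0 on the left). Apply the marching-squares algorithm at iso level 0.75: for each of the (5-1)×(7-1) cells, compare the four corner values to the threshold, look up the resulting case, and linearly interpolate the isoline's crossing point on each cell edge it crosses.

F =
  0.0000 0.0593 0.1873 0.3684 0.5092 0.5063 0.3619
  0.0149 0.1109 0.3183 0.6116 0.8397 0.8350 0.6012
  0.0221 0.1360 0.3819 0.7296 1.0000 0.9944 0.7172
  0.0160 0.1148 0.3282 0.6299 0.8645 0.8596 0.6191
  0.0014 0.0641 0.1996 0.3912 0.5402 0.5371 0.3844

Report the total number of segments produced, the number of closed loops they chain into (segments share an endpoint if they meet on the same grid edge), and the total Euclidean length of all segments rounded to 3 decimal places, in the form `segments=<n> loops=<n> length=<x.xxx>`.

segments=10 loops=1 length=8.532

cell (0,3): code 0100 → (0.729,4.000)–(1.000,3.607)
cell (0,4): code 1100 → (0.741,5.000)–(0.729,4.000)
cell (0,5): code 1000 → (1.000,5.364)–(0.741,5.000)
cell (1,3): code 0110 → (1.000,3.607)–(2.000,3.075)
cell (1,5): code 1001 → (2.000,5.882)–(1.000,5.364)
cell (2,3): code 0110 → (2.000,3.075)–(3.000,3.512)
cell (2,5): code 1001 → (3.000,5.456)–(2.000,5.882)
cell (3,3): code 0010 → (3.000,3.512)–(3.353,4.000)
cell (3,4): code 0011 → (3.353,4.000)–(3.340,5.000)
cell (3,5): code 0001 → (3.340,5.000)–(3.000,5.456)
total: 10 segments, chained into 1 closed loop(s), length Σ = 8.531680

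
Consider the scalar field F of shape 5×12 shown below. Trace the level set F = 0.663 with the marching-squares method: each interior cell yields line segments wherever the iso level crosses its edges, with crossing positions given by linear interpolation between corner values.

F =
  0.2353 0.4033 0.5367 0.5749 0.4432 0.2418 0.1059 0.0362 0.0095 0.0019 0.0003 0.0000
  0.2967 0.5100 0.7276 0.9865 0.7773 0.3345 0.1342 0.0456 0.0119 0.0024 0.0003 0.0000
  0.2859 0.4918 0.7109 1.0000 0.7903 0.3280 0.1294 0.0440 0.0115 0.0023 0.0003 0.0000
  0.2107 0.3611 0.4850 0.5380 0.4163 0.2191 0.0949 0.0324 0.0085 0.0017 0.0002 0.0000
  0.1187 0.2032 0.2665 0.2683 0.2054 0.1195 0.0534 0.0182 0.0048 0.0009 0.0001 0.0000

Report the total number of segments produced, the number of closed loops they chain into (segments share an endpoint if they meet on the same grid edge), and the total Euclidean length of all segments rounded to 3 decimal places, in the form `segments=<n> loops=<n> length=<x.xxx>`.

cell (0,1): code 0100 → (0.662,2.000)–(1.000,1.703)
cell (0,2): code 1100 → (0.214,3.000)–(0.662,2.000)
cell (0,3): code 1100 → (0.658,4.000)–(0.214,3.000)
cell (0,4): code 1000 → (1.000,4.258)–(0.658,4.000)
cell (1,1): code 0110 → (1.000,1.703)–(2.000,1.781)
cell (1,4): code 1001 → (2.000,4.275)–(1.000,4.258)
cell (2,1): code 0010 → (2.000,1.781)–(2.212,2.000)
cell (2,2): code 0011 → (2.212,2.000)–(2.729,3.000)
cell (2,3): code 0011 → (2.729,3.000)–(2.340,4.000)
cell (2,4): code 0001 → (2.340,4.000)–(2.000,4.275)
total: 10 segments, chained into 1 closed loop(s), length Σ = 8.012912

segments=10 loops=1 length=8.013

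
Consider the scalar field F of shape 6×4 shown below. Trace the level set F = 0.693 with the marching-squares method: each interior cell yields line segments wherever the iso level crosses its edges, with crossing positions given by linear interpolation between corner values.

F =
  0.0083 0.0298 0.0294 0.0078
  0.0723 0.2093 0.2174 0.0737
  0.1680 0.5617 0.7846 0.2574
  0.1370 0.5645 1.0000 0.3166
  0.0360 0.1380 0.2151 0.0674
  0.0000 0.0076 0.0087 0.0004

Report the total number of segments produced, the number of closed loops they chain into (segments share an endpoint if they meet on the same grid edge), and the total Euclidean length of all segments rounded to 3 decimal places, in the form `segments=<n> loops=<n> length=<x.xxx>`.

segments=6 loops=1 length=4.160

cell (1,1): code 0100 → (1.839,2.000)–(2.000,1.589)
cell (1,2): code 1000 → (2.000,2.174)–(1.839,2.000)
cell (2,1): code 0110 → (2.000,1.589)–(3.000,1.295)
cell (2,2): code 1001 → (3.000,2.449)–(2.000,2.174)
cell (3,1): code 0010 → (3.000,1.295)–(3.391,2.000)
cell (3,2): code 0001 → (3.391,2.000)–(3.000,2.449)
total: 6 segments, chained into 1 closed loop(s), length Σ = 4.160138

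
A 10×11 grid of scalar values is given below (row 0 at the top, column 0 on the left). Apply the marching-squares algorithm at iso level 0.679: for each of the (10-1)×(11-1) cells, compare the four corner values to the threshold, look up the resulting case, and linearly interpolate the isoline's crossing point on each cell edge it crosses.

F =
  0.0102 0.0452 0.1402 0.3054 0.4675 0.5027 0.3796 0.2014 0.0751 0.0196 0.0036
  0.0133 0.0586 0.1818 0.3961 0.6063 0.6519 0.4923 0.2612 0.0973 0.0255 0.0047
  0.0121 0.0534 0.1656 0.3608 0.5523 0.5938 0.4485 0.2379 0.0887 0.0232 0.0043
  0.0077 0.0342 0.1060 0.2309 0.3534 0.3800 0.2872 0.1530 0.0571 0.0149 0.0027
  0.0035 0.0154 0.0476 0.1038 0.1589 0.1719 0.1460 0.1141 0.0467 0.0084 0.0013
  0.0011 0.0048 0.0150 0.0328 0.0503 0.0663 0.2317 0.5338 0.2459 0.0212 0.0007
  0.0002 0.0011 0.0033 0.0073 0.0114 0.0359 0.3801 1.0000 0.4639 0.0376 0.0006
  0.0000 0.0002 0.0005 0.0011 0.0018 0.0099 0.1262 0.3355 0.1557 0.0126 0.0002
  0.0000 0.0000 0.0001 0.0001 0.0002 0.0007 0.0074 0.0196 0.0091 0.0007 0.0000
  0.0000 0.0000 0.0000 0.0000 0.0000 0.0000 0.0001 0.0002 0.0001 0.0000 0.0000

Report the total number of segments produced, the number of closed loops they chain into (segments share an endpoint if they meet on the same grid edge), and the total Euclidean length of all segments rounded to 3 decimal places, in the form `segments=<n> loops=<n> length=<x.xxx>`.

cell (5,6): code 0100 → (5.311,7.000)–(6.000,6.482)
cell (5,7): code 1000 → (6.000,7.599)–(5.311,7.000)
cell (6,6): code 0010 → (6.000,6.482)–(6.483,7.000)
cell (6,7): code 0001 → (6.483,7.000)–(6.000,7.599)
total: 4 segments, chained into 1 closed loop(s), length Σ = 3.251517

segments=4 loops=1 length=3.252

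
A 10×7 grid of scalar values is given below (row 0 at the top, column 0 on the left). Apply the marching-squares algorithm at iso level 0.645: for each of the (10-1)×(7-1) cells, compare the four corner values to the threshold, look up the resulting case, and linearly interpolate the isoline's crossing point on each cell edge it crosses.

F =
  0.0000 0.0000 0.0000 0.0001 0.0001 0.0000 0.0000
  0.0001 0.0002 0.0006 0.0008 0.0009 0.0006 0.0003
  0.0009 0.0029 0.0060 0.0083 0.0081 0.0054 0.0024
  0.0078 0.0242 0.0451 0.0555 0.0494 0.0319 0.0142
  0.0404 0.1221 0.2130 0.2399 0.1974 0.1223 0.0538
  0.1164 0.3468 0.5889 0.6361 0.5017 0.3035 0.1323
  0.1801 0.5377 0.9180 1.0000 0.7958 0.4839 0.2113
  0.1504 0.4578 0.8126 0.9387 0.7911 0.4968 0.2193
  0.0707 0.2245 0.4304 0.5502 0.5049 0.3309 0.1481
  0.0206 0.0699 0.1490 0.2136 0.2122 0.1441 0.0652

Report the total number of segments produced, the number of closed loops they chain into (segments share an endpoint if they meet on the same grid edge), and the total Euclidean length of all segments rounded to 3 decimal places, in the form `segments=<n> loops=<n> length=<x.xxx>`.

cell (5,1): code 0100 → (5.170,2.000)–(6.000,1.282)
cell (5,2): code 1100 → (5.024,3.000)–(5.170,2.000)
cell (5,3): code 1100 → (5.487,4.000)–(5.024,3.000)
cell (5,4): code 1000 → (6.000,4.483)–(5.487,4.000)
cell (6,1): code 0110 → (6.000,1.282)–(7.000,1.528)
cell (6,4): code 1001 → (7.000,4.496)–(6.000,4.483)
cell (7,1): code 0010 → (7.000,1.528)–(7.439,2.000)
cell (7,2): code 0011 → (7.439,2.000)–(7.756,3.000)
cell (7,3): code 0011 → (7.756,3.000)–(7.510,4.000)
cell (7,4): code 0001 → (7.510,4.000)–(7.000,4.496)
total: 10 segments, chained into 1 closed loop(s), length Σ = 9.379526

segments=10 loops=1 length=9.380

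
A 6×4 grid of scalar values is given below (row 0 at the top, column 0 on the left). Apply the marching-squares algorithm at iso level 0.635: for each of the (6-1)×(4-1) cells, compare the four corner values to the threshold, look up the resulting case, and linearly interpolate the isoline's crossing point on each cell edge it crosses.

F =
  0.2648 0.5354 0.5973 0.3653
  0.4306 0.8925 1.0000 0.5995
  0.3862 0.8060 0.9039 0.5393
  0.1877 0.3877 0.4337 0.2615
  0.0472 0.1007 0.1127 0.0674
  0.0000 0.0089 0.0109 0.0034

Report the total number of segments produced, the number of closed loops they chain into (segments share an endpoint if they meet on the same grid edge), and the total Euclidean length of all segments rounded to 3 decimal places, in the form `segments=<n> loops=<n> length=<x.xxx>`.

segments=8 loops=1 length=7.764

cell (0,0): code 0100 → (0.279,1.000)–(1.000,0.443)
cell (0,1): code 1100 → (0.094,2.000)–(0.279,1.000)
cell (0,2): code 1000 → (1.000,2.911)–(0.094,2.000)
cell (1,0): code 0110 → (1.000,0.443)–(2.000,0.593)
cell (1,2): code 1001 → (2.000,2.738)–(1.000,2.911)
cell (2,0): code 0010 → (2.000,0.593)–(2.409,1.000)
cell (2,1): code 0011 → (2.409,1.000)–(2.572,2.000)
cell (2,2): code 0001 → (2.572,2.000)–(2.000,2.738)
total: 8 segments, chained into 1 closed loop(s), length Σ = 7.763600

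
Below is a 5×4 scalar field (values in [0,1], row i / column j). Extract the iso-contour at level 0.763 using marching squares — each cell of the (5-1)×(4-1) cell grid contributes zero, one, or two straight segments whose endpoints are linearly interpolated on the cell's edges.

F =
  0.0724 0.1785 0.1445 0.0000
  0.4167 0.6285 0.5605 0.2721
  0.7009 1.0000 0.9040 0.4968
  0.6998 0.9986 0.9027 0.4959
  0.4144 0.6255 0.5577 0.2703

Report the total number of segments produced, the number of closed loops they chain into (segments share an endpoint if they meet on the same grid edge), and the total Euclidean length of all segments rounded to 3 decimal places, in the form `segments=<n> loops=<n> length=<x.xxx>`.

segments=8 loops=1 length=7.146

cell (1,0): code 0100 → (1.362,1.000)–(2.000,0.208)
cell (1,1): code 1100 → (1.590,2.000)–(1.362,1.000)
cell (1,2): code 1000 → (2.000,2.346)–(1.590,2.000)
cell (2,0): code 0110 → (2.000,0.208)–(3.000,0.212)
cell (2,2): code 1001 → (3.000,2.343)–(2.000,2.346)
cell (3,0): code 0010 → (3.000,0.212)–(3.631,1.000)
cell (3,1): code 0011 → (3.631,1.000)–(3.405,2.000)
cell (3,2): code 0001 → (3.405,2.000)–(3.000,2.343)
total: 8 segments, chained into 1 closed loop(s), length Σ = 7.146315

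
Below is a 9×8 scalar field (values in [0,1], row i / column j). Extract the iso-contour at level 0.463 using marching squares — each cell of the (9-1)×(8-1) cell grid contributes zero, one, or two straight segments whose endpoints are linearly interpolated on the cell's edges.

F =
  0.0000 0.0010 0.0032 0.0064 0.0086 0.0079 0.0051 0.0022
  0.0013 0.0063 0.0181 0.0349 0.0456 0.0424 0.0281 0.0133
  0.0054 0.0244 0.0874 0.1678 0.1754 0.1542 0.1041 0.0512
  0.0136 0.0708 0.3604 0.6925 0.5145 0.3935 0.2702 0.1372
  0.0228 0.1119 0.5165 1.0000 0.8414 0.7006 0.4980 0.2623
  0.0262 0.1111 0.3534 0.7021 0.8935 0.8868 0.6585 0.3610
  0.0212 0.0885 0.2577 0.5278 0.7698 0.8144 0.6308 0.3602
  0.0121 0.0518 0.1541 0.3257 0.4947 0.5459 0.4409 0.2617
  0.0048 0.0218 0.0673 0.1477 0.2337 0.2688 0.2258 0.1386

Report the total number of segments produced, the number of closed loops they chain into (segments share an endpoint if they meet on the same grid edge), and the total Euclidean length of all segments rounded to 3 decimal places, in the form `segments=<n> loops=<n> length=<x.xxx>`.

segments=20 loops=1 length=14.587

cell (2,2): code 0100 → (2.563,3.000)–(3.000,2.309)
cell (2,3): code 1100 → (2.848,4.000)–(2.563,3.000)
cell (2,4): code 1000 → (3.000,4.426)–(2.848,4.000)
cell (3,1): code 0100 → (3.657,2.000)–(4.000,1.868)
cell (3,2): code 1110 → (3.000,2.309)–(3.657,2.000)
cell (3,4): code 1101 → (3.226,5.000)–(3.000,4.426)
cell (3,5): code 1100 → (3.846,6.000)–(3.226,5.000)
cell (3,6): code 1000 → (4.000,6.148)–(3.846,6.000)
cell (4,1): code 0010 → (4.000,1.868)–(4.328,2.000)
cell (4,2): code 0111 → (4.328,2.000)–(5.000,2.314)
cell (4,6): code 1001 → (5.000,6.657)–(4.000,6.148)
cell (5,2): code 0110 → (5.000,2.314)–(6.000,2.760)
cell (5,6): code 1001 → (6.000,6.620)–(5.000,6.657)
cell (6,2): code 0010 → (6.000,2.760)–(6.321,3.000)
cell (6,3): code 0111 → (6.321,3.000)–(7.000,3.812)
cell (6,5): code 1011 → (7.000,5.790)–(6.884,6.000)
cell (6,6): code 0001 → (6.884,6.000)–(6.000,6.620)
cell (7,3): code 0010 → (7.000,3.812)–(7.121,4.000)
cell (7,4): code 0011 → (7.121,4.000)–(7.299,5.000)
cell (7,5): code 0001 → (7.299,5.000)–(7.000,5.790)
total: 20 segments, chained into 1 closed loop(s), length Σ = 14.586922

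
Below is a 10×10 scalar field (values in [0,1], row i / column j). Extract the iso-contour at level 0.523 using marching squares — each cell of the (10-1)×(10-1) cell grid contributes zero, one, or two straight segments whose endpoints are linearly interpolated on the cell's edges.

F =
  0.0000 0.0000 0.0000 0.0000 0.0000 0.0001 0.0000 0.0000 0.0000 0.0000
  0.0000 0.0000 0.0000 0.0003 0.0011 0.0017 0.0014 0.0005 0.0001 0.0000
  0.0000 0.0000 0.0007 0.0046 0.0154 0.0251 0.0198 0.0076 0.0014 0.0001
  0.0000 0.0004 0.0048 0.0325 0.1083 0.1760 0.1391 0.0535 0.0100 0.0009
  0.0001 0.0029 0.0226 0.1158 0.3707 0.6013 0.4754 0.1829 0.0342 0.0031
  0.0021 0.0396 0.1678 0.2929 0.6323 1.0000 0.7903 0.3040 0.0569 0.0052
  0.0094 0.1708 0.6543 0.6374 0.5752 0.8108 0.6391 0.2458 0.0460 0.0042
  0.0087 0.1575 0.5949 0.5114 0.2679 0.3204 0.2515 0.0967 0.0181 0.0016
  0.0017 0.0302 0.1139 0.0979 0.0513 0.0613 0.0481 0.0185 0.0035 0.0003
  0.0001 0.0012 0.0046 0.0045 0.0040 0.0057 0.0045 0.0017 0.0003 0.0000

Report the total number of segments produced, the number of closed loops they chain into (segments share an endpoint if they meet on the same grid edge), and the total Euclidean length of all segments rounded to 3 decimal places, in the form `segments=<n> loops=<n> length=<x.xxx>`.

cell (3,4): code 0100 → (3.816,5.000)–(4.000,4.660)
cell (3,5): code 1000 → (4.000,5.622)–(3.816,5.000)
cell (4,3): code 0100 → (4.582,4.000)–(5.000,3.678)
cell (4,4): code 1110 → (4.000,4.660)–(4.582,4.000)
cell (4,5): code 1101 → (4.151,6.000)–(4.000,5.622)
cell (4,6): code 1000 → (5.000,6.550)–(4.151,6.000)
cell (5,1): code 0100 → (5.730,2.000)–(6.000,1.728)
cell (5,2): code 1100 → (5.668,3.000)–(5.730,2.000)
cell (5,3): code 1110 → (5.000,3.678)–(5.668,3.000)
cell (5,6): code 1001 → (6.000,6.295)–(5.000,6.550)
cell (6,1): code 0110 → (6.000,1.728)–(7.000,1.836)
cell (6,2): code 1011 → (7.000,2.861)–(6.908,3.000)
cell (6,3): code 0011 → (6.908,3.000)–(6.170,4.000)
cell (6,4): code 0011 → (6.170,4.000)–(6.587,5.000)
cell (6,5): code 0011 → (6.587,5.000)–(6.300,6.000)
cell (6,6): code 0001 → (6.300,6.000)–(6.000,6.295)
cell (7,1): code 0010 → (7.000,1.836)–(7.149,2.000)
cell (7,2): code 0001 → (7.149,2.000)–(7.000,2.861)
total: 18 segments, chained into 1 closed loop(s), length Σ = 13.285480

segments=18 loops=1 length=13.285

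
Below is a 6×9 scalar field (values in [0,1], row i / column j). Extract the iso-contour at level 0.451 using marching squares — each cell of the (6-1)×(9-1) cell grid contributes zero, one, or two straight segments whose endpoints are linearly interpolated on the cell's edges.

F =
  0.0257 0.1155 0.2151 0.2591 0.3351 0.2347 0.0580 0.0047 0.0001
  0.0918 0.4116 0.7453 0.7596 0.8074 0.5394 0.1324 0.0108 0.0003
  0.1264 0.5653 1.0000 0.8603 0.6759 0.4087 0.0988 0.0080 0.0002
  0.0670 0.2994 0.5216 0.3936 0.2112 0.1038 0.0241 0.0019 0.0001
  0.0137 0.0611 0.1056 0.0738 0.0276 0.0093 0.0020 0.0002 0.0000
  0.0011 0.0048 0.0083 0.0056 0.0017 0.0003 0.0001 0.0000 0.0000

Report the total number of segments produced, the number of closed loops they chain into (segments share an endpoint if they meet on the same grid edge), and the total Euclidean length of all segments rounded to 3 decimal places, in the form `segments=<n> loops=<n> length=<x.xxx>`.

cell (0,1): code 0100 → (0.445,2.000)–(1.000,1.118)
cell (0,2): code 1100 → (0.383,3.000)–(0.445,2.000)
cell (0,3): code 1100 → (0.245,4.000)–(0.383,3.000)
cell (0,4): code 1100 → (0.710,5.000)–(0.245,4.000)
cell (0,5): code 1000 → (1.000,5.217)–(0.710,5.000)
cell (1,0): code 0100 → (1.256,1.000)–(2.000,0.740)
cell (1,1): code 1110 → (1.000,1.118)–(1.256,1.000)
cell (1,4): code 1011 → (2.000,4.842)–(1.676,5.000)
cell (1,5): code 0001 → (1.676,5.000)–(1.000,5.217)
cell (2,0): code 0010 → (2.000,0.740)–(2.430,1.000)
cell (2,1): code 0111 → (2.430,1.000)–(3.000,1.682)
cell (2,2): code 1011 → (3.000,2.552)–(2.877,3.000)
cell (2,3): code 0011 → (2.877,3.000)–(2.484,4.000)
cell (2,4): code 0001 → (2.484,4.000)–(2.000,4.842)
cell (3,1): code 0010 → (3.000,1.682)–(3.170,2.000)
cell (3,2): code 0001 → (3.170,2.000)–(3.000,2.552)
total: 16 segments, chained into 1 closed loop(s), length Σ = 11.498689

segments=16 loops=1 length=11.499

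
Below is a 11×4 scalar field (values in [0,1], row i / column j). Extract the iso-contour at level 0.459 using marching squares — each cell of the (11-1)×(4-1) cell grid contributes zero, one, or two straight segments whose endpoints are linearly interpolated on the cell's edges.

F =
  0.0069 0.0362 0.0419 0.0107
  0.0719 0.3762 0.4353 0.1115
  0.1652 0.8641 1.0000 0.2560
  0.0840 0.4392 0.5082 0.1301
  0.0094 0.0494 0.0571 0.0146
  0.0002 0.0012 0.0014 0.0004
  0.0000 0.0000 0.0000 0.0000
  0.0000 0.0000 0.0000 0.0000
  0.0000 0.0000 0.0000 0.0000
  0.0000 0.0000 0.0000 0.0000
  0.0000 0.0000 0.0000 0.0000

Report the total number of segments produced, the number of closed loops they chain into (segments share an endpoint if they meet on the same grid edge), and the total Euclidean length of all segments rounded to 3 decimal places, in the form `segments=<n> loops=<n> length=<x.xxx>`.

cell (1,0): code 0100 → (1.170,1.000)–(2.000,0.420)
cell (1,1): code 1100 → (1.042,2.000)–(1.170,1.000)
cell (1,2): code 1000 → (2.000,2.727)–(1.042,2.000)
cell (2,0): code 0010 → (2.000,0.420)–(2.953,1.000)
cell (2,1): code 0111 → (2.953,1.000)–(3.000,1.287)
cell (2,2): code 1001 → (3.000,2.130)–(2.000,2.727)
cell (3,1): code 0010 → (3.000,1.287)–(3.109,2.000)
cell (3,2): code 0001 → (3.109,2.000)–(3.000,2.130)
total: 8 segments, chained into 1 closed loop(s), length Σ = 6.685728

segments=8 loops=1 length=6.686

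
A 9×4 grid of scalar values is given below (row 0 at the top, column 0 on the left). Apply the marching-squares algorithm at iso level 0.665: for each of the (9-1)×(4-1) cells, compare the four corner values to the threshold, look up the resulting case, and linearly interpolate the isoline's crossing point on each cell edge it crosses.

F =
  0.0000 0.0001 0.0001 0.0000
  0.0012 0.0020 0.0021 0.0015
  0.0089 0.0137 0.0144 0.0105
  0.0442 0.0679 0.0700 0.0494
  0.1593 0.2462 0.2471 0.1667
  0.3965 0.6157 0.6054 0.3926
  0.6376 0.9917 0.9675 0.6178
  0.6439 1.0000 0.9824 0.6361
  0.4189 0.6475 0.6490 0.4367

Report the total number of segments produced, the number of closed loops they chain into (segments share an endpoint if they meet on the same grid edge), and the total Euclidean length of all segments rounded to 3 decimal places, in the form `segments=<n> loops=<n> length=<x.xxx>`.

segments=8 loops=1 length=9.131

cell (5,0): code 0100 → (5.131,1.000)–(6.000,0.077)
cell (5,1): code 1100 → (5.165,2.000)–(5.131,1.000)
cell (5,2): code 1000 → (6.000,2.865)–(5.165,2.000)
cell (6,0): code 0110 → (6.000,0.077)–(7.000,0.059)
cell (6,2): code 1001 → (7.000,2.917)–(6.000,2.865)
cell (7,0): code 0010 → (7.000,0.059)–(7.950,1.000)
cell (7,1): code 0011 → (7.950,1.000)–(7.952,2.000)
cell (7,2): code 0001 → (7.952,2.000)–(7.000,2.917)
total: 8 segments, chained into 1 closed loop(s), length Σ = 9.130710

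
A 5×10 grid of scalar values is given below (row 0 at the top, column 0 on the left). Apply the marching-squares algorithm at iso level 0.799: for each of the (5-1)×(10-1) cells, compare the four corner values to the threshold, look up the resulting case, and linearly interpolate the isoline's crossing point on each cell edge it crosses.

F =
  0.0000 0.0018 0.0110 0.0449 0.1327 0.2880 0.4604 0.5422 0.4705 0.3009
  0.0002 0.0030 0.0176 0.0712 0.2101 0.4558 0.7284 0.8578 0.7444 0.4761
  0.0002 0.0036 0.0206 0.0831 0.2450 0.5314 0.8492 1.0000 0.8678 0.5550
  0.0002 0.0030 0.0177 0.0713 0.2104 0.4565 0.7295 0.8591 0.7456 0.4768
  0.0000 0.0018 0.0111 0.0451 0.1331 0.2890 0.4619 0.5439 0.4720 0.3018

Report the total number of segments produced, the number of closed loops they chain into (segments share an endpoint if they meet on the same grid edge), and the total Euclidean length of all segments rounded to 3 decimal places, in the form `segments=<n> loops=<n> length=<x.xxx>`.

cell (0,6): code 0100 → (0.814,7.000)–(1.000,6.546)
cell (0,7): code 1000 → (1.000,7.519)–(0.814,7.000)
cell (1,5): code 0100 → (1.584,6.000)–(2.000,5.842)
cell (1,6): code 1110 → (1.000,6.546)–(1.584,6.000)
cell (1,7): code 1101 → (1.442,8.000)–(1.000,7.519)
cell (1,8): code 1000 → (2.000,8.220)–(1.442,8.000)
cell (2,5): code 0010 → (2.000,5.842)–(2.419,6.000)
cell (2,6): code 0111 → (2.419,6.000)–(3.000,6.536)
cell (2,7): code 1011 → (3.000,7.530)–(2.563,8.000)
cell (2,8): code 0001 → (2.563,8.000)–(2.000,8.220)
cell (3,6): code 0010 → (3.000,6.536)–(3.191,7.000)
cell (3,7): code 0001 → (3.191,7.000)–(3.000,7.530)
total: 12 segments, chained into 1 closed loop(s), length Σ = 7.088745

segments=12 loops=1 length=7.089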